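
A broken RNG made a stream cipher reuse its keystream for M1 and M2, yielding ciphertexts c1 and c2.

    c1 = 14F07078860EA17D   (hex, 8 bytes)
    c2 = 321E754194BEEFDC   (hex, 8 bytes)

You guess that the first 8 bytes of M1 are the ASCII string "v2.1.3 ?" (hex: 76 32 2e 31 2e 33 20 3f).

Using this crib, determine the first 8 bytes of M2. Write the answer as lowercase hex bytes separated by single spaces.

First, c1 ⊕ c2 = (M1 ⊕ K) ⊕ (M2 ⊕ K) = M1 ⊕ M2, so the key drops out. Then M2 = (M1 ⊕ M2) ⊕ M1 over the first 8 bytes.
byte 0: (14 ^ 32) ^ 76 = 26 ^ 76 = 50
byte 1: (f0 ^ 1e) ^ 32 = ee ^ 32 = dc
byte 2: (70 ^ 75) ^ 2e = 05 ^ 2e = 2b
byte 3: (78 ^ 41) ^ 31 = 39 ^ 31 = 08
byte 4: (86 ^ 94) ^ 2e = 12 ^ 2e = 3c
byte 5: (0e ^ be) ^ 33 = b0 ^ 33 = 83
byte 6: (a1 ^ ef) ^ 20 = 4e ^ 20 = 6e
byte 7: (7d ^ dc) ^ 3f = a1 ^ 3f = 9e

50 dc 2b 08 3c 83 6e 9e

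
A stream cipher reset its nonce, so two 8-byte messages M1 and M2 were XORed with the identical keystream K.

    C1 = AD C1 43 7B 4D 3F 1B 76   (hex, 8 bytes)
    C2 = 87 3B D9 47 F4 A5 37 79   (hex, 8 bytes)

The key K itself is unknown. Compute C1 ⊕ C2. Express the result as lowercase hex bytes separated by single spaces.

C1 ⊕ C2 = (M1 ⊕ K) ⊕ (M2 ⊕ K) = M1 ⊕ M2 — the shared key cancels under XOR.
byte 0: ad xor 87 = 2a
byte 1: c1 xor 3b = fa
byte 2: 43 xor d9 = 9a
byte 3: 7b xor 47 = 3c
byte 4: 4d xor f4 = b9
byte 5: 3f xor a5 = 9a
byte 6: 1b xor 37 = 2c
byte 7: 76 xor 79 = 0f

2a fa 9a 3c b9 9a 2c 0f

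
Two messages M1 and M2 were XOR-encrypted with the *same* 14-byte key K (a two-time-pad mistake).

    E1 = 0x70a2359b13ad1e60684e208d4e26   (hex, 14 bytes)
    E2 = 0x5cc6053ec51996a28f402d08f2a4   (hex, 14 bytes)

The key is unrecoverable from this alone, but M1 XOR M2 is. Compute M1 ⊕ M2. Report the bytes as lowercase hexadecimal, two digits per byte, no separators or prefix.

E1 ⊕ E2 = (M1 ⊕ K) ⊕ (M2 ⊕ K) = M1 ⊕ M2 — the shared key cancels under XOR.
70 XOR 5c = 2c
a2 XOR c6 = 64
35 XOR 05 = 30
9b XOR 3e = a5
13 XOR c5 = d6
ad XOR 19 = b4
1e XOR 96 = 88
60 XOR a2 = c2
68 XOR 8f = e7
4e XOR 40 = 0e
20 XOR 2d = 0d
8d XOR 08 = 85
4e XOR f2 = bc
26 XOR a4 = 82

2c6430a5d6b488c2e70e0d85bc82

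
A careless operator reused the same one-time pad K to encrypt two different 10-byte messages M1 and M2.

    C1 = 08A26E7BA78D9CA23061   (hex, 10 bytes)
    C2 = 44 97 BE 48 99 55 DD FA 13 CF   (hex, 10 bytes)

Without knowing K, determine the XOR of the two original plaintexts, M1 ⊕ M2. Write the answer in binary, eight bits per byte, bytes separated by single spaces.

01001100 00110101 11010000 00110011 00111110 11011000 01000001 01011000 00100011 10101110

C1 ⊕ C2 = (M1 ⊕ K) ⊕ (M2 ⊕ K) = M1 ⊕ M2 — the shared key cancels under XOR.
byte 0: 00001000 XOR 01000100 = 01001100
byte 1: 10100010 XOR 10010111 = 00110101
byte 2: 01101110 XOR 10111110 = 11010000
byte 3: 01111011 XOR 01001000 = 00110011
byte 4: 10100111 XOR 10011001 = 00111110
byte 5: 10001101 XOR 01010101 = 11011000
byte 6: 10011100 XOR 11011101 = 01000001
byte 7: 10100010 XOR 11111010 = 01011000
byte 8: 00110000 XOR 00010011 = 00100011
byte 9: 01100001 XOR 11001111 = 10101110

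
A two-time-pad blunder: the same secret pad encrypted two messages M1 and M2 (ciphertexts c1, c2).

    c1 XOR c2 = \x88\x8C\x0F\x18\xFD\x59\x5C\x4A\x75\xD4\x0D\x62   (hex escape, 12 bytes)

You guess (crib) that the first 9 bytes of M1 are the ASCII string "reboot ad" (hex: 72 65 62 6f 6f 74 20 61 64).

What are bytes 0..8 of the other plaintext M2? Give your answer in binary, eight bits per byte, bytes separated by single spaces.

Since c1 ⊕ c2 = M1 ⊕ M2, XORing with the guessed M1 bytes yields the corresponding M2 bytes: M2 = (c1 ⊕ c2) ⊕ M1.
88 XOR 72 = fa
8c XOR 65 = e9
0f XOR 62 = 6d
18 XOR 6f = 77
fd XOR 6f = 92
59 XOR 74 = 2d
5c XOR 20 = 7c
4a XOR 61 = 2b
75 XOR 64 = 11

11111010 11101001 01101101 01110111 10010010 00101101 01111100 00101011 00010001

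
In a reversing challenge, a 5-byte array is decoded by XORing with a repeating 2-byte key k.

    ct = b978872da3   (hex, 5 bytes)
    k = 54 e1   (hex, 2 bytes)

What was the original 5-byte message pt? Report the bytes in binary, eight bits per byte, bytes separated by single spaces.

The 2-byte key repeats, so the effective keystream is 54 e1 54 e1 54.
byte 0: b9 XOR 54 = ed
byte 1: 78 XOR e1 = 99
byte 2: 87 XOR 54 = d3
byte 3: 2d XOR e1 = cc
byte 4: a3 XOR 54 = f7

11101101 10011001 11010011 11001100 11110111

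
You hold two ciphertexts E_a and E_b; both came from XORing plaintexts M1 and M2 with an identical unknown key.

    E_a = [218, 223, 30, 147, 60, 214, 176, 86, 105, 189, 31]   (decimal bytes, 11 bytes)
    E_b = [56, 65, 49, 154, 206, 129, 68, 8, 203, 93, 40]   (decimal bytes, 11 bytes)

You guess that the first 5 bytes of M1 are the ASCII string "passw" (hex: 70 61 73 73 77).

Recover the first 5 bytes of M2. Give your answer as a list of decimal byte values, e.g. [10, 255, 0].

First, E_a ⊕ E_b = (M1 ⊕ K) ⊕ (M2 ⊕ K) = M1 ⊕ M2, so the key drops out. Then M2 = (M1 ⊕ M2) ⊕ M1 over the first 5 bytes.
byte 0: (da ^ 38) ^ 70 = e2 ^ 70 = 92
byte 1: (df ^ 41) ^ 61 = 9e ^ 61 = ff
byte 2: (1e ^ 31) ^ 73 = 2f ^ 73 = 5c
byte 3: (93 ^ 9a) ^ 73 = 09 ^ 73 = 7a
byte 4: (3c ^ ce) ^ 77 = f2 ^ 77 = 85

[146, 255, 92, 122, 133]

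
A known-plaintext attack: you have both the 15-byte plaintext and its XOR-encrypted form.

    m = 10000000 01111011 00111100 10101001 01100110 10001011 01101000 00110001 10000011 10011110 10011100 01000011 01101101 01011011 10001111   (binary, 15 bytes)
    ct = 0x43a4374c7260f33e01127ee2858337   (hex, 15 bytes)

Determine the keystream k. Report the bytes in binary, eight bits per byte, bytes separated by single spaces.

Since ct = m ⊕ k, XORing both sides with m gives k = m ⊕ ct.
byte 0: 80 ⊕ 43 = c3
byte 1: 7b ⊕ a4 = df
byte 2: 3c ⊕ 37 = 0b
byte 3: a9 ⊕ 4c = e5
byte 4: 66 ⊕ 72 = 14
byte 5: 8b ⊕ 60 = eb
byte 6: 68 ⊕ f3 = 9b
byte 7: 31 ⊕ 3e = 0f
byte 8: 83 ⊕ 01 = 82
byte 9: 9e ⊕ 12 = 8c
byte 10: 9c ⊕ 7e = e2
byte 11: 43 ⊕ e2 = a1
byte 12: 6d ⊕ 85 = e8
byte 13: 5b ⊕ 83 = d8
byte 14: 8f ⊕ 37 = b8

11000011 11011111 00001011 11100101 00010100 11101011 10011011 00001111 10000010 10001100 11100010 10100001 11101000 11011000 10111000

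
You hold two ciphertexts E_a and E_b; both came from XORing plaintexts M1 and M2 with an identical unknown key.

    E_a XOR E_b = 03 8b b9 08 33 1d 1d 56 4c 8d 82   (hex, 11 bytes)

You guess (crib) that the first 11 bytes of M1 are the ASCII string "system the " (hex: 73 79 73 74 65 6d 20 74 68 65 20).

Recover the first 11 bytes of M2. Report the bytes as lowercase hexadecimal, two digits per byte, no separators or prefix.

70f2ca7c56703d2224e8a2

Since E_a ⊕ E_b = M1 ⊕ M2, XORing with the guessed M1 bytes yields the corresponding M2 bytes: M2 = (E_a ⊕ E_b) ⊕ M1.
byte 0:   3 ^ 115 = 112
byte 1: 139 ^ 121 = 242
byte 2: 185 ^ 115 = 202
byte 3:   8 ^ 116 = 124
byte 4:  51 ^ 101 =  86
byte 5:  29 ^ 109 = 112
byte 6:  29 ^  32 =  61
byte 7:  86 ^ 116 =  34
byte 8:  76 ^ 104 =  36
byte 9: 141 ^ 101 = 232
byte 10: 130 ^  32 = 162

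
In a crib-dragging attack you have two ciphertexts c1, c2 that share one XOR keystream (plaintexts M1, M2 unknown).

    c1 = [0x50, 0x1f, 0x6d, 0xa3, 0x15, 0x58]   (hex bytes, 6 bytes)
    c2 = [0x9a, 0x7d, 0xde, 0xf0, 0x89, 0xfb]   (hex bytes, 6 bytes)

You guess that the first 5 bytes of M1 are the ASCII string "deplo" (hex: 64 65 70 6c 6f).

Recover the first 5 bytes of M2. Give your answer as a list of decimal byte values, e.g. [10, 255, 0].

[174, 7, 195, 63, 243]

First, c1 ⊕ c2 = (M1 ⊕ K) ⊕ (M2 ⊕ K) = M1 ⊕ M2, so the key drops out. Then M2 = (M1 ⊕ M2) ⊕ M1 over the first 5 bytes.
byte 0: (50 ⊕ 9a) ⊕ 64 = ca ⊕ 64 = ae
byte 1: (1f ⊕ 7d) ⊕ 65 = 62 ⊕ 65 = 07
byte 2: (6d ⊕ de) ⊕ 70 = b3 ⊕ 70 = c3
byte 3: (a3 ⊕ f0) ⊕ 6c = 53 ⊕ 6c = 3f
byte 4: (15 ⊕ 89) ⊕ 6f = 9c ⊕ 6f = f3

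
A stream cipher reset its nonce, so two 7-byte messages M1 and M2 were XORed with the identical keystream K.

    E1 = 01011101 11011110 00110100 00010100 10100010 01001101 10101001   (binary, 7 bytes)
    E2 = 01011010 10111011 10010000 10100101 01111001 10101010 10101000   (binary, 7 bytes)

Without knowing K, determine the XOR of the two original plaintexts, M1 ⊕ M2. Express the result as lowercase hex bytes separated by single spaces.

E1 ⊕ E2 = (M1 ⊕ K) ⊕ (M2 ⊕ K) = M1 ⊕ M2 — the shared key cancels under XOR.
5d ^ 5a = 07
de ^ bb = 65
34 ^ 90 = a4
14 ^ a5 = b1
a2 ^ 79 = db
4d ^ aa = e7
a9 ^ a8 = 01

07 65 a4 b1 db e7 01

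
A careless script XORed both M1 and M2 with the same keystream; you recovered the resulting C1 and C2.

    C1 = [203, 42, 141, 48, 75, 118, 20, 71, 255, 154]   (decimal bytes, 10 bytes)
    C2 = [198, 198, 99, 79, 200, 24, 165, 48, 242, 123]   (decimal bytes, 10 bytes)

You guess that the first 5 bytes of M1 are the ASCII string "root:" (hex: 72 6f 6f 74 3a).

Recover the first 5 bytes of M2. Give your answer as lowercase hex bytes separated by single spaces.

First, C1 ⊕ C2 = (M1 ⊕ K) ⊕ (M2 ⊕ K) = M1 ⊕ M2, so the key drops out. Then M2 = (M1 ⊕ M2) ⊕ M1 over the first 5 bytes.
byte 0: (cb xor c6) xor 72 = 0d xor 72 = 7f
byte 1: (2a xor c6) xor 6f = ec xor 6f = 83
byte 2: (8d xor 63) xor 6f = ee xor 6f = 81
byte 3: (30 xor 4f) xor 74 = 7f xor 74 = 0b
byte 4: (4b xor c8) xor 3a = 83 xor 3a = b9

7f 83 81 0b b9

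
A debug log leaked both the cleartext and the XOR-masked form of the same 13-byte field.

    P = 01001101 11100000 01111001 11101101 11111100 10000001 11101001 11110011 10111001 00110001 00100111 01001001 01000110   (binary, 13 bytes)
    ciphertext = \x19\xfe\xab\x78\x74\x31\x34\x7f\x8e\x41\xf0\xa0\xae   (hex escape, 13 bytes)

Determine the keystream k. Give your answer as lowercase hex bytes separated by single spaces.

Since ciphertext = P ⊕ k, XORing both sides with P gives k = P ⊕ ciphertext.
byte 0: 01001101 ⊕ 00011001 = 01010100
byte 1: 11100000 ⊕ 11111110 = 00011110
byte 2: 01111001 ⊕ 10101011 = 11010010
byte 3: 11101101 ⊕ 01111000 = 10010101
byte 4: 11111100 ⊕ 01110100 = 10001000
byte 5: 10000001 ⊕ 00110001 = 10110000
byte 6: 11101001 ⊕ 00110100 = 11011101
byte 7: 11110011 ⊕ 01111111 = 10001100
byte 8: 10111001 ⊕ 10001110 = 00110111
byte 9: 00110001 ⊕ 01000001 = 01110000
byte 10: 00100111 ⊕ 11110000 = 11010111
byte 11: 01001001 ⊕ 10100000 = 11101001
byte 12: 01000110 ⊕ 10101110 = 11101000

54 1e d2 95 88 b0 dd 8c 37 70 d7 e9 e8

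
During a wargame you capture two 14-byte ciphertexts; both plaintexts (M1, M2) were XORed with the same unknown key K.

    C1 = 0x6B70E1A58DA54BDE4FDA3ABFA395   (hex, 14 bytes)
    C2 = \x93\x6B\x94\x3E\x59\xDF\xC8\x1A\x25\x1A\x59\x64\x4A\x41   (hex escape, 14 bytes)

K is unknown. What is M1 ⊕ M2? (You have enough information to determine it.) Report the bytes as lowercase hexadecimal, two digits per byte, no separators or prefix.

f81b759bd47a83c46ac063dbe9d4

C1 ⊕ C2 = (M1 ⊕ K) ⊕ (M2 ⊕ K) = M1 ⊕ M2 — the shared key cancels under XOR.
byte 0: 107 ⊕ 147 = 248
byte 1: 112 ⊕ 107 =  27
byte 2: 225 ⊕ 148 = 117
byte 3: 165 ⊕  62 = 155
byte 4: 141 ⊕  89 = 212
byte 5: 165 ⊕ 223 = 122
byte 6:  75 ⊕ 200 = 131
byte 7: 222 ⊕  26 = 196
byte 8:  79 ⊕  37 = 106
byte 9: 218 ⊕  26 = 192
byte 10:  58 ⊕  89 =  99
byte 11: 191 ⊕ 100 = 219
byte 12: 163 ⊕  74 = 233
byte 13: 149 ⊕  65 = 212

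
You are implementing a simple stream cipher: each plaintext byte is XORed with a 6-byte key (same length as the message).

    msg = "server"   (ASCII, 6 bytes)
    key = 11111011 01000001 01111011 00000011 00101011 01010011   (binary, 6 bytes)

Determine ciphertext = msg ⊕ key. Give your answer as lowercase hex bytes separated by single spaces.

73 ⊕ fb = 88
65 ⊕ 41 = 24
72 ⊕ 7b = 09
76 ⊕ 03 = 75
65 ⊕ 2b = 4e
72 ⊕ 53 = 21

88 24 09 75 4e 21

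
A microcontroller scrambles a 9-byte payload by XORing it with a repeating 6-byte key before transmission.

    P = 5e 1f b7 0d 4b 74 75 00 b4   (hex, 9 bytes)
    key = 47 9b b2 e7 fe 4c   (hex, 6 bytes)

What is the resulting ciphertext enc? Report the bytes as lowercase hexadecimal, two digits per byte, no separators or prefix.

198405eab538329b06

The 6-byte key repeats, so the effective keystream is 47 9b b2 e7 fe 4c 47 9b b2.
byte 0: 5e ^ 47 = 19
byte 1: 1f ^ 9b = 84
byte 2: b7 ^ b2 = 05
byte 3: 0d ^ e7 = ea
byte 4: 4b ^ fe = b5
byte 5: 74 ^ 4c = 38
byte 6: 75 ^ 47 = 32
byte 7: 00 ^ 9b = 9b
byte 8: b4 ^ b2 = 06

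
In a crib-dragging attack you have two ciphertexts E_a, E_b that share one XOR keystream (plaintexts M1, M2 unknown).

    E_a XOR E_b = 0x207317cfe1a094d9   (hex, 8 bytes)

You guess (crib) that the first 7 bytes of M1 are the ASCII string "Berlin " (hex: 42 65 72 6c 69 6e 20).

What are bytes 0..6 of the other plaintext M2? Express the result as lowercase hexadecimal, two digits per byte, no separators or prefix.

Since E_a ⊕ E_b = M1 ⊕ M2, XORing with the guessed M1 bytes yields the corresponding M2 bytes: M2 = (E_a ⊕ E_b) ⊕ M1.
20 XOR 42 = 62
73 XOR 65 = 16
17 XOR 72 = 65
cf XOR 6c = a3
e1 XOR 69 = 88
a0 XOR 6e = ce
94 XOR 20 = b4

621665a388ceb4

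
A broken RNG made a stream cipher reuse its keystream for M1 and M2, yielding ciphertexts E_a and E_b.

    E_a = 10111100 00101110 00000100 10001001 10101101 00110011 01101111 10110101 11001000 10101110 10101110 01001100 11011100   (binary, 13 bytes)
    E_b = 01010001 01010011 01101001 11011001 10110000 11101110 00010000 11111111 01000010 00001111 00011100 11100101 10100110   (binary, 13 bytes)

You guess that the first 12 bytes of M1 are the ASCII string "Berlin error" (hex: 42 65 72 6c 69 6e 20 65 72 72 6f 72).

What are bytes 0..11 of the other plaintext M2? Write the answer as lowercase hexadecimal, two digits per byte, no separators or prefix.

af181f3c74b35f2ff8d3dddb

First, E_a ⊕ E_b = (M1 ⊕ K) ⊕ (M2 ⊕ K) = M1 ⊕ M2, so the key drops out. Then M2 = (M1 ⊕ M2) ⊕ M1 over the first 12 bytes.
byte 0: (bc ⊕ 51) ⊕ 42 = ed ⊕ 42 = af
byte 1: (2e ⊕ 53) ⊕ 65 = 7d ⊕ 65 = 18
byte 2: (04 ⊕ 69) ⊕ 72 = 6d ⊕ 72 = 1f
byte 3: (89 ⊕ d9) ⊕ 6c = 50 ⊕ 6c = 3c
byte 4: (ad ⊕ b0) ⊕ 69 = 1d ⊕ 69 = 74
byte 5: (33 ⊕ ee) ⊕ 6e = dd ⊕ 6e = b3
byte 6: (6f ⊕ 10) ⊕ 20 = 7f ⊕ 20 = 5f
byte 7: (b5 ⊕ ff) ⊕ 65 = 4a ⊕ 65 = 2f
byte 8: (c8 ⊕ 42) ⊕ 72 = 8a ⊕ 72 = f8
byte 9: (ae ⊕ 0f) ⊕ 72 = a1 ⊕ 72 = d3
byte 10: (ae ⊕ 1c) ⊕ 6f = b2 ⊕ 6f = dd
byte 11: (4c ⊕ e5) ⊕ 72 = a9 ⊕ 72 = db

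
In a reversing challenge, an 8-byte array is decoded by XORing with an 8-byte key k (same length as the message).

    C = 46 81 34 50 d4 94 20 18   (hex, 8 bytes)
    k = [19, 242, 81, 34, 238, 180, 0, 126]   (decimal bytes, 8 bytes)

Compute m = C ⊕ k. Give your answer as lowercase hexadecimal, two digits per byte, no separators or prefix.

557365723a202066

XOR is its own inverse, so applying the key byte-wise gives the result directly.
byte 0: 46 ^ 13 = 55
byte 1: 81 ^ f2 = 73
byte 2: 34 ^ 51 = 65
byte 3: 50 ^ 22 = 72
byte 4: d4 ^ ee = 3a
byte 5: 94 ^ b4 = 20
byte 6: 20 ^ 00 = 20
byte 7: 18 ^ 7e = 66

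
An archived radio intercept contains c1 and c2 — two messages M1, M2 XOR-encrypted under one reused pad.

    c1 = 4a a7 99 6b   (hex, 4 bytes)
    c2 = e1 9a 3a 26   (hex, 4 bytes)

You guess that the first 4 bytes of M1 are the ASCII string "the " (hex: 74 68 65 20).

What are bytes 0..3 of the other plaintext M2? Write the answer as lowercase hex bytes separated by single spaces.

First, c1 ⊕ c2 = (M1 ⊕ K) ⊕ (M2 ⊕ K) = M1 ⊕ M2, so the key drops out. Then M2 = (M1 ⊕ M2) ⊕ M1 over the first 4 bytes.
byte 0: (4a ⊕ e1) ⊕ 74 = ab ⊕ 74 = df
byte 1: (a7 ⊕ 9a) ⊕ 68 = 3d ⊕ 68 = 55
byte 2: (99 ⊕ 3a) ⊕ 65 = a3 ⊕ 65 = c6
byte 3: (6b ⊕ 26) ⊕ 20 = 4d ⊕ 20 = 6d

df 55 c6 6d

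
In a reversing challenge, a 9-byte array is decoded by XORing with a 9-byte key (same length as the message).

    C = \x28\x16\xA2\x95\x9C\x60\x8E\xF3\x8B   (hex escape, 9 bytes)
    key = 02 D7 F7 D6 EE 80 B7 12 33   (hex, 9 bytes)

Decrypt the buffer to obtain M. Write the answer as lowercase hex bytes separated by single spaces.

byte 0: 28 XOR 02 = 2a
byte 1: 16 XOR d7 = c1
byte 2: a2 XOR f7 = 55
byte 3: 95 XOR d6 = 43
byte 4: 9c XOR ee = 72
byte 5: 60 XOR 80 = e0
byte 6: 8e XOR b7 = 39
byte 7: f3 XOR 12 = e1
byte 8: 8b XOR 33 = b8

2a c1 55 43 72 e0 39 e1 b8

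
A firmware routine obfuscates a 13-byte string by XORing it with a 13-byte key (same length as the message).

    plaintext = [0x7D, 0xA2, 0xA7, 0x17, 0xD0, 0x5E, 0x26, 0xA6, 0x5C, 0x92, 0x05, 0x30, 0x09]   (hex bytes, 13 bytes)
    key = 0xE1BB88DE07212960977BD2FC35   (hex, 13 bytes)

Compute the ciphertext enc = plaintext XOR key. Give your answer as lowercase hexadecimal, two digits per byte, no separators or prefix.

9c192fc9d77f0fc6cbe9d7cc3c

XOR is its own inverse, so applying the key byte-wise gives the result directly.
7d ^ e1 = 9c
a2 ^ bb = 19
a7 ^ 88 = 2f
17 ^ de = c9
d0 ^ 07 = d7
5e ^ 21 = 7f
26 ^ 29 = 0f
a6 ^ 60 = c6
5c ^ 97 = cb
92 ^ 7b = e9
05 ^ d2 = d7
30 ^ fc = cc
09 ^ 35 = 3c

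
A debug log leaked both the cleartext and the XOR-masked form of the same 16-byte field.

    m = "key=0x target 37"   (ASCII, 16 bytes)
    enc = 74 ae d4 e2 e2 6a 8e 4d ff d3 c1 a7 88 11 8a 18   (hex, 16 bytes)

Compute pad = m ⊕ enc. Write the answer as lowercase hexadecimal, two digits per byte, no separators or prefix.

Since enc = m ⊕ pad, XORing both sides with m gives pad = m ⊕ enc.
6b ⊕ 74 = 1f
65 ⊕ ae = cb
79 ⊕ d4 = ad
3d ⊕ e2 = df
30 ⊕ e2 = d2
78 ⊕ 6a = 12
20 ⊕ 8e = ae
74 ⊕ 4d = 39
61 ⊕ ff = 9e
72 ⊕ d3 = a1
67 ⊕ c1 = a6
65 ⊕ a7 = c2
74 ⊕ 88 = fc
20 ⊕ 11 = 31
33 ⊕ 8a = b9
37 ⊕ 18 = 2f

1fcbaddfd212ae399ea1a6c2fc31b92f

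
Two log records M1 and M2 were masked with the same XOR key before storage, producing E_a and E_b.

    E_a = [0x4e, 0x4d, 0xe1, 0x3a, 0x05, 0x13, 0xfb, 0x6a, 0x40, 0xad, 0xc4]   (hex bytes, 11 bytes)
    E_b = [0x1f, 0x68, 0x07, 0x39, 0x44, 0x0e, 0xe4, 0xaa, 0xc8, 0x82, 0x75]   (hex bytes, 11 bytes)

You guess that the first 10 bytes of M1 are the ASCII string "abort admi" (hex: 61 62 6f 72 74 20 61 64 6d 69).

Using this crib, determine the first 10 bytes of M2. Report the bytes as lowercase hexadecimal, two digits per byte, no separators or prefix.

First, E_a ⊕ E_b = (M1 ⊕ K) ⊕ (M2 ⊕ K) = M1 ⊕ M2, so the key drops out. Then M2 = (M1 ⊕ M2) ⊕ M1 over the first 10 bytes.
byte 0: (4e ⊕ 1f) ⊕ 61 = 51 ⊕ 61 = 30
byte 1: (4d ⊕ 68) ⊕ 62 = 25 ⊕ 62 = 47
byte 2: (e1 ⊕ 07) ⊕ 6f = e6 ⊕ 6f = 89
byte 3: (3a ⊕ 39) ⊕ 72 = 03 ⊕ 72 = 71
byte 4: (05 ⊕ 44) ⊕ 74 = 41 ⊕ 74 = 35
byte 5: (13 ⊕ 0e) ⊕ 20 = 1d ⊕ 20 = 3d
byte 6: (fb ⊕ e4) ⊕ 61 = 1f ⊕ 61 = 7e
byte 7: (6a ⊕ aa) ⊕ 64 = c0 ⊕ 64 = a4
byte 8: (40 ⊕ c8) ⊕ 6d = 88 ⊕ 6d = e5
byte 9: (ad ⊕ 82) ⊕ 69 = 2f ⊕ 69 = 46

30478971353d7ea4e546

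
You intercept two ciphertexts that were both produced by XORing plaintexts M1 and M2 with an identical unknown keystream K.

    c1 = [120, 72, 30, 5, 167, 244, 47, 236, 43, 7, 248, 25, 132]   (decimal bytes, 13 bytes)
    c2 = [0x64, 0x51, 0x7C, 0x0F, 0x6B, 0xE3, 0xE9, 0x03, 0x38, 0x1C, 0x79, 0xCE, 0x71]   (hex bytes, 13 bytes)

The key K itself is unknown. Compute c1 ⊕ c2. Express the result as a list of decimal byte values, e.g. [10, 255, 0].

[28, 25, 98, 10, 204, 23, 198, 239, 19, 27, 129, 215, 245]

c1 ⊕ c2 = (M1 ⊕ K) ⊕ (M2 ⊕ K) = M1 ⊕ M2 — the shared key cancels under XOR.
01111000 xor 01100100 = 00011100
01001000 xor 01010001 = 00011001
00011110 xor 01111100 = 01100010
00000101 xor 00001111 = 00001010
10100111 xor 01101011 = 11001100
11110100 xor 11100011 = 00010111
00101111 xor 11101001 = 11000110
11101100 xor 00000011 = 11101111
00101011 xor 00111000 = 00010011
00000111 xor 00011100 = 00011011
11111000 xor 01111001 = 10000001
00011001 xor 11001110 = 11010111
10000100 xor 01110001 = 11110101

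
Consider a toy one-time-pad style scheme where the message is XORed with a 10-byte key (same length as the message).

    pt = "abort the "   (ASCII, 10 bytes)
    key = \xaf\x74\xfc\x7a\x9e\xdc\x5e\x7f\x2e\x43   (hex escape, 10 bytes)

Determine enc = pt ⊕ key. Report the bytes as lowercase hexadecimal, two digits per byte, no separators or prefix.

ce169308eafc2a174b63

XOR is its own inverse, so applying the key byte-wise gives the result directly.
byte 0: 61 xor af = ce
byte 1: 62 xor 74 = 16
byte 2: 6f xor fc = 93
byte 3: 72 xor 7a = 08
byte 4: 74 xor 9e = ea
byte 5: 20 xor dc = fc
byte 6: 74 xor 5e = 2a
byte 7: 68 xor 7f = 17
byte 8: 65 xor 2e = 4b
byte 9: 20 xor 43 = 63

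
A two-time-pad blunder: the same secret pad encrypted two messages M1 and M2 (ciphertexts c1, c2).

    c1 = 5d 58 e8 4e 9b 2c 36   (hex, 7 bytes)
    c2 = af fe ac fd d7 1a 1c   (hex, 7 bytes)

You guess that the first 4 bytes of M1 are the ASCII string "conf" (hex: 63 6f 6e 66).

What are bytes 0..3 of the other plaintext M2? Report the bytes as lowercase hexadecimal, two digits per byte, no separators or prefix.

91c92ad5

First, c1 ⊕ c2 = (M1 ⊕ K) ⊕ (M2 ⊕ K) = M1 ⊕ M2, so the key drops out. Then M2 = (M1 ⊕ M2) ⊕ M1 over the first 4 bytes.
byte 0: (5d ^ af) ^ 63 = f2 ^ 63 = 91
byte 1: (58 ^ fe) ^ 6f = a6 ^ 6f = c9
byte 2: (e8 ^ ac) ^ 6e = 44 ^ 6e = 2a
byte 3: (4e ^ fd) ^ 66 = b3 ^ 66 = d5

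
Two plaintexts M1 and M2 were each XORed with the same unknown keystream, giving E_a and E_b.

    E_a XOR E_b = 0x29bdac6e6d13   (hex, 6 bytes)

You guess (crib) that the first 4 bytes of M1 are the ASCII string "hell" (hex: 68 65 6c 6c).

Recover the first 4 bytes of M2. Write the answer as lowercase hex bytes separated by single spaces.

Since E_a ⊕ E_b = M1 ⊕ M2, XORing with the guessed M1 bytes yields the corresponding M2 bytes: M2 = (E_a ⊕ E_b) ⊕ M1.
29 ^ 68 = 41
bd ^ 65 = d8
ac ^ 6c = c0
6e ^ 6c = 02

41 d8 c0 02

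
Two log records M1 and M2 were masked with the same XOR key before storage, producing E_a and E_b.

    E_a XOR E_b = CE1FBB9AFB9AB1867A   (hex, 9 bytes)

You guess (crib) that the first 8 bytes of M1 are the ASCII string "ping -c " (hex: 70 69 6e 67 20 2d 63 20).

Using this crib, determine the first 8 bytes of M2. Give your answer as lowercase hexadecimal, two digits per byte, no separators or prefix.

be76d5fddbb7d2a6

Since E_a ⊕ E_b = M1 ⊕ M2, XORing with the guessed M1 bytes yields the corresponding M2 bytes: M2 = (E_a ⊕ E_b) ⊕ M1.
11001110 ^ 01110000 = 10111110
00011111 ^ 01101001 = 01110110
10111011 ^ 01101110 = 11010101
10011010 ^ 01100111 = 11111101
11111011 ^ 00100000 = 11011011
10011010 ^ 00101101 = 10110111
10110001 ^ 01100011 = 11010010
10000110 ^ 00100000 = 10100110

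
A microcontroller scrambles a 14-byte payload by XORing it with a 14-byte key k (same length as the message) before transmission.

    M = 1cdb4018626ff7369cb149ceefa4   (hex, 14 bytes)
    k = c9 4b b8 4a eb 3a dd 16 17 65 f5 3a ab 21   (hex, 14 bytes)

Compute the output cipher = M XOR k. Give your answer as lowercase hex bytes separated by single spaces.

d5 90 f8 52 89 55 2a 20 8b d4 bc f4 44 85

XOR is its own inverse, so applying the key byte-wise gives the result directly.
00011100 XOR 11001001 = 11010101
11011011 XOR 01001011 = 10010000
01000000 XOR 10111000 = 11111000
00011000 XOR 01001010 = 01010010
01100010 XOR 11101011 = 10001001
01101111 XOR 00111010 = 01010101
11110111 XOR 11011101 = 00101010
00110110 XOR 00010110 = 00100000
10011100 XOR 00010111 = 10001011
10110001 XOR 01100101 = 11010100
01001001 XOR 11110101 = 10111100
11001110 XOR 00111010 = 11110100
11101111 XOR 10101011 = 01000100
10100100 XOR 00100001 = 10000101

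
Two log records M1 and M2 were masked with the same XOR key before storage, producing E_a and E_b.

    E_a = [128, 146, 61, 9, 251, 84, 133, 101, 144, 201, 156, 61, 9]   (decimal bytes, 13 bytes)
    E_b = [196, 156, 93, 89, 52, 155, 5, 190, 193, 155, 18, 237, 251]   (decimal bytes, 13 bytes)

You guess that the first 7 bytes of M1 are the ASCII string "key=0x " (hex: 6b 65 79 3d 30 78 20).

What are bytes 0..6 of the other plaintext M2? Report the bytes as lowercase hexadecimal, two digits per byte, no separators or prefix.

First, E_a ⊕ E_b = (M1 ⊕ K) ⊕ (M2 ⊕ K) = M1 ⊕ M2, so the key drops out. Then M2 = (M1 ⊕ M2) ⊕ M1 over the first 7 bytes.
byte 0: (80 ⊕ c4) ⊕ 6b = 44 ⊕ 6b = 2f
byte 1: (92 ⊕ 9c) ⊕ 65 = 0e ⊕ 65 = 6b
byte 2: (3d ⊕ 5d) ⊕ 79 = 60 ⊕ 79 = 19
byte 3: (09 ⊕ 59) ⊕ 3d = 50 ⊕ 3d = 6d
byte 4: (fb ⊕ 34) ⊕ 30 = cf ⊕ 30 = ff
byte 5: (54 ⊕ 9b) ⊕ 78 = cf ⊕ 78 = b7
byte 6: (85 ⊕ 05) ⊕ 20 = 80 ⊕ 20 = a0

2f6b196dffb7a0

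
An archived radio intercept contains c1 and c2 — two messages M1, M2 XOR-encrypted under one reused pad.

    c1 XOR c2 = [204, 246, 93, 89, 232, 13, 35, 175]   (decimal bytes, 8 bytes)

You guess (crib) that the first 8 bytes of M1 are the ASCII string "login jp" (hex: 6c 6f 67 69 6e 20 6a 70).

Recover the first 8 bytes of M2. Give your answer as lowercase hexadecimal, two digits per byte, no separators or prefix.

a0993a30862d49df

Since c1 ⊕ c2 = M1 ⊕ M2, XORing with the guessed M1 bytes yields the corresponding M2 bytes: M2 = (c1 ⊕ c2) ⊕ M1.
byte 0: cc XOR 6c = a0
byte 1: f6 XOR 6f = 99
byte 2: 5d XOR 67 = 3a
byte 3: 59 XOR 69 = 30
byte 4: e8 XOR 6e = 86
byte 5: 0d XOR 20 = 2d
byte 6: 23 XOR 6a = 49
byte 7: af XOR 70 = df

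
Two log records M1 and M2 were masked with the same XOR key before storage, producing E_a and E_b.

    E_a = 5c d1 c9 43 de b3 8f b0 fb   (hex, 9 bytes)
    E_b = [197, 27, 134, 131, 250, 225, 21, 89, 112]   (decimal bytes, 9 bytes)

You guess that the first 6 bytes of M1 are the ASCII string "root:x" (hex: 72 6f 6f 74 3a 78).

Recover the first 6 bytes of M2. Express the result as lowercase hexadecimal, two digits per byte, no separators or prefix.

First, E_a ⊕ E_b = (M1 ⊕ K) ⊕ (M2 ⊕ K) = M1 ⊕ M2, so the key drops out. Then M2 = (M1 ⊕ M2) ⊕ M1 over the first 6 bytes.
byte 0: (5c ⊕ c5) ⊕ 72 = 99 ⊕ 72 = eb
byte 1: (d1 ⊕ 1b) ⊕ 6f = ca ⊕ 6f = a5
byte 2: (c9 ⊕ 86) ⊕ 6f = 4f ⊕ 6f = 20
byte 3: (43 ⊕ 83) ⊕ 74 = c0 ⊕ 74 = b4
byte 4: (de ⊕ fa) ⊕ 3a = 24 ⊕ 3a = 1e
byte 5: (b3 ⊕ e1) ⊕ 78 = 52 ⊕ 78 = 2a

eba520b41e2a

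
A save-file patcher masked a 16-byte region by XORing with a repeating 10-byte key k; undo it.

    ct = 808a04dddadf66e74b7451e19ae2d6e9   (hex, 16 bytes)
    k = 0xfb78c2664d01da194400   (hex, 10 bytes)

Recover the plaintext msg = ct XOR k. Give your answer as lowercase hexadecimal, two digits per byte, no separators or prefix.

The 10-byte key repeats, so the effective keystream is fb 78 c2 66 4d 01 da 19 44 00 fb 78 c2 66 4d 01.
byte 0: 80 ^ fb = 7b
byte 1: 8a ^ 78 = f2
byte 2: 04 ^ c2 = c6
byte 3: dd ^ 66 = bb
byte 4: da ^ 4d = 97
byte 5: df ^ 01 = de
byte 6: 66 ^ da = bc
byte 7: e7 ^ 19 = fe
byte 8: 4b ^ 44 = 0f
byte 9: 74 ^ 00 = 74
byte 10: 51 ^ fb = aa
byte 11: e1 ^ 78 = 99
byte 12: 9a ^ c2 = 58
byte 13: e2 ^ 66 = 84
byte 14: d6 ^ 4d = 9b
byte 15: e9 ^ 01 = e8

7bf2c6bb97debcfe0f74aa9958849be8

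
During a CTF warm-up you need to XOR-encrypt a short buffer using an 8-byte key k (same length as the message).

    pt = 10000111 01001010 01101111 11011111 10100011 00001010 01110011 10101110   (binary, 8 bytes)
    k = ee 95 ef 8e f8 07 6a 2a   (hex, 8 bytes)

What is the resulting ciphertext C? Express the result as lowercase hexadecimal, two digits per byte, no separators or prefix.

69df80515b0d1984

87 xor ee = 69
4a xor 95 = df
6f xor ef = 80
df xor 8e = 51
a3 xor f8 = 5b
0a xor 07 = 0d
73 xor 6a = 19
ae xor 2a = 84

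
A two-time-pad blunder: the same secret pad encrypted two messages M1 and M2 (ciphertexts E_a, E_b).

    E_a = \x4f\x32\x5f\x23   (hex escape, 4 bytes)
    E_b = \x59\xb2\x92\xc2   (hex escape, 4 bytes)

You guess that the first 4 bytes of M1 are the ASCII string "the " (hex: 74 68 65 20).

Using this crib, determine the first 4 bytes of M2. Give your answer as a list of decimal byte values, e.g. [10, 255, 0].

First, E_a ⊕ E_b = (M1 ⊕ K) ⊕ (M2 ⊕ K) = M1 ⊕ M2, so the key drops out. Then M2 = (M1 ⊕ M2) ⊕ M1 over the first 4 bytes.
byte 0: (4f ⊕ 59) ⊕ 74 = 16 ⊕ 74 = 62
byte 1: (32 ⊕ b2) ⊕ 68 = 80 ⊕ 68 = e8
byte 2: (5f ⊕ 92) ⊕ 65 = cd ⊕ 65 = a8
byte 3: (23 ⊕ c2) ⊕ 20 = e1 ⊕ 20 = c1

[98, 232, 168, 193]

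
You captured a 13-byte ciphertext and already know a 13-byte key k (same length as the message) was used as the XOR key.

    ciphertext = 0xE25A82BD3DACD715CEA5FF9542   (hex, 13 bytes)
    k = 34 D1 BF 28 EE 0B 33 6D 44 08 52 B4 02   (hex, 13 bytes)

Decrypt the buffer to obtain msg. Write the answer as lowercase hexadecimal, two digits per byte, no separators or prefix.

XOR is its own inverse, so applying the key byte-wise gives the result directly.
byte 0: e2 ⊕ 34 = d6
byte 1: 5a ⊕ d1 = 8b
byte 2: 82 ⊕ bf = 3d
byte 3: bd ⊕ 28 = 95
byte 4: 3d ⊕ ee = d3
byte 5: ac ⊕ 0b = a7
byte 6: d7 ⊕ 33 = e4
byte 7: 15 ⊕ 6d = 78
byte 8: ce ⊕ 44 = 8a
byte 9: a5 ⊕ 08 = ad
byte 10: ff ⊕ 52 = ad
byte 11: 95 ⊕ b4 = 21
byte 12: 42 ⊕ 02 = 40

d68b3d95d3a7e4788aadad2140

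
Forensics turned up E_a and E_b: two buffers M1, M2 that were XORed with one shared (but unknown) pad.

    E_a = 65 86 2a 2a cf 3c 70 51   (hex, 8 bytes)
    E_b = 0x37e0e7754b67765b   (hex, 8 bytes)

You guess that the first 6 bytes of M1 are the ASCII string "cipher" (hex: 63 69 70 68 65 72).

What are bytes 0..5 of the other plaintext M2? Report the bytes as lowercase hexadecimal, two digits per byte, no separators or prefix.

First, E_a ⊕ E_b = (M1 ⊕ K) ⊕ (M2 ⊕ K) = M1 ⊕ M2, so the key drops out. Then M2 = (M1 ⊕ M2) ⊕ M1 over the first 6 bytes.
byte 0: (65 ⊕ 37) ⊕ 63 = 52 ⊕ 63 = 31
byte 1: (86 ⊕ e0) ⊕ 69 = 66 ⊕ 69 = 0f
byte 2: (2a ⊕ e7) ⊕ 70 = cd ⊕ 70 = bd
byte 3: (2a ⊕ 75) ⊕ 68 = 5f ⊕ 68 = 37
byte 4: (cf ⊕ 4b) ⊕ 65 = 84 ⊕ 65 = e1
byte 5: (3c ⊕ 67) ⊕ 72 = 5b ⊕ 72 = 29

310fbd37e129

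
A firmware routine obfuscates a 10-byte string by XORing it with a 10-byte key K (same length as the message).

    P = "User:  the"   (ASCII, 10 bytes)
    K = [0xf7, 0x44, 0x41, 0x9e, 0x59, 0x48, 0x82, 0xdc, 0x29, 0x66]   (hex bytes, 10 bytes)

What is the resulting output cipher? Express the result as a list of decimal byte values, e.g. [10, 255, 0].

[162, 55, 36, 236, 99, 104, 162, 168, 65, 3]

55 ⊕ f7 = a2
73 ⊕ 44 = 37
65 ⊕ 41 = 24
72 ⊕ 9e = ec
3a ⊕ 59 = 63
20 ⊕ 48 = 68
20 ⊕ 82 = a2
74 ⊕ dc = a8
68 ⊕ 29 = 41
65 ⊕ 66 = 03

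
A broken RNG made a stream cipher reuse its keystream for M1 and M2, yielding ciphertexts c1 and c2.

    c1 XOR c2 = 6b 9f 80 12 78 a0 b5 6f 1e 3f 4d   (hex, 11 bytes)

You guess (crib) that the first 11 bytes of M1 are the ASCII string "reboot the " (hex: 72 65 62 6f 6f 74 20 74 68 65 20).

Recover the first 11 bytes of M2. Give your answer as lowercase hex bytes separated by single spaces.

19 fa e2 7d 17 d4 95 1b 76 5a 6d

Since c1 ⊕ c2 = M1 ⊕ M2, XORing with the guessed M1 bytes yields the corresponding M2 bytes: M2 = (c1 ⊕ c2) ⊕ M1.
6b ^ 72 = 19
9f ^ 65 = fa
80 ^ 62 = e2
12 ^ 6f = 7d
78 ^ 6f = 17
a0 ^ 74 = d4
b5 ^ 20 = 95
6f ^ 74 = 1b
1e ^ 68 = 76
3f ^ 65 = 5a
4d ^ 20 = 6d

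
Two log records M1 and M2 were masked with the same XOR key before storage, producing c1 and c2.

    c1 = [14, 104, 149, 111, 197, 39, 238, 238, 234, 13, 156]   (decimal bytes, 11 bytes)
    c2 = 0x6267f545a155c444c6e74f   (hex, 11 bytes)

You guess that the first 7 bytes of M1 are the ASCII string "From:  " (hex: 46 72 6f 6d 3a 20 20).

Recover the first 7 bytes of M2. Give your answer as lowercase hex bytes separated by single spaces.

First, c1 ⊕ c2 = (M1 ⊕ K) ⊕ (M2 ⊕ K) = M1 ⊕ M2, so the key drops out. Then M2 = (M1 ⊕ M2) ⊕ M1 over the first 7 bytes.
byte 0: (0e XOR 62) XOR 46 = 6c XOR 46 = 2a
byte 1: (68 XOR 67) XOR 72 = 0f XOR 72 = 7d
byte 2: (95 XOR f5) XOR 6f = 60 XOR 6f = 0f
byte 3: (6f XOR 45) XOR 6d = 2a XOR 6d = 47
byte 4: (c5 XOR a1) XOR 3a = 64 XOR 3a = 5e
byte 5: (27 XOR 55) XOR 20 = 72 XOR 20 = 52
byte 6: (ee XOR c4) XOR 20 = 2a XOR 20 = 0a

2a 7d 0f 47 5e 52 0a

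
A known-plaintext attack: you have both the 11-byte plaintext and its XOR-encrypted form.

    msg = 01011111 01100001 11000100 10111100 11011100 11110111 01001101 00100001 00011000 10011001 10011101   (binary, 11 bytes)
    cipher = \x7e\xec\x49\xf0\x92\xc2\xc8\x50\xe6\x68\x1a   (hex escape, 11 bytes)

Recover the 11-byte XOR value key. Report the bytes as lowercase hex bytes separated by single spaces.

21 8d 8d 4c 4e 35 85 71 fe f1 87

Since cipher = msg ⊕ key, XORing both sides with msg gives key = msg ⊕ cipher.
byte 0: 5f ⊕ 7e = 21
byte 1: 61 ⊕ ec = 8d
byte 2: c4 ⊕ 49 = 8d
byte 3: bc ⊕ f0 = 4c
byte 4: dc ⊕ 92 = 4e
byte 5: f7 ⊕ c2 = 35
byte 6: 4d ⊕ c8 = 85
byte 7: 21 ⊕ 50 = 71
byte 8: 18 ⊕ e6 = fe
byte 9: 99 ⊕ 68 = f1
byte 10: 9d ⊕ 1a = 87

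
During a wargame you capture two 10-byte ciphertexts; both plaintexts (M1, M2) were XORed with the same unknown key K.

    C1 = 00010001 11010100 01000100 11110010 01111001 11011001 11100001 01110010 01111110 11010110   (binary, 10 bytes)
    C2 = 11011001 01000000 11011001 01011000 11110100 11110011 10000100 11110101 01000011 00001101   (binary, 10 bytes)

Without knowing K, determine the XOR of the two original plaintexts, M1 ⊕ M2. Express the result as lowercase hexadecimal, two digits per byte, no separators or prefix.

C1 ⊕ C2 = (M1 ⊕ K) ⊕ (M2 ⊕ K) = M1 ⊕ M2 — the shared key cancels under XOR.
11 ⊕ d9 = c8
d4 ⊕ 40 = 94
44 ⊕ d9 = 9d
f2 ⊕ 58 = aa
79 ⊕ f4 = 8d
d9 ⊕ f3 = 2a
e1 ⊕ 84 = 65
72 ⊕ f5 = 87
7e ⊕ 43 = 3d
d6 ⊕ 0d = db

c8949daa8d2a65873ddb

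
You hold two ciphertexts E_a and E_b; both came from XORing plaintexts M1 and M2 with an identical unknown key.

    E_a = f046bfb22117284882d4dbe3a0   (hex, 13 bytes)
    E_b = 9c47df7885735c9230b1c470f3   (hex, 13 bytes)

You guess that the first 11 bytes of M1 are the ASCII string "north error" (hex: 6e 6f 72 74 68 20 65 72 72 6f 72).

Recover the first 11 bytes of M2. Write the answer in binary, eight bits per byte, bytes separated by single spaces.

00000010 01101110 00010010 10111110 11001100 01000100 00010001 10101000 11000000 00001010 01101101

First, E_a ⊕ E_b = (M1 ⊕ K) ⊕ (M2 ⊕ K) = M1 ⊕ M2, so the key drops out. Then M2 = (M1 ⊕ M2) ⊕ M1 over the first 11 bytes.
byte 0: (f0 ⊕ 9c) ⊕ 6e = 6c ⊕ 6e = 02
byte 1: (46 ⊕ 47) ⊕ 6f = 01 ⊕ 6f = 6e
byte 2: (bf ⊕ df) ⊕ 72 = 60 ⊕ 72 = 12
byte 3: (b2 ⊕ 78) ⊕ 74 = ca ⊕ 74 = be
byte 4: (21 ⊕ 85) ⊕ 68 = a4 ⊕ 68 = cc
byte 5: (17 ⊕ 73) ⊕ 20 = 64 ⊕ 20 = 44
byte 6: (28 ⊕ 5c) ⊕ 65 = 74 ⊕ 65 = 11
byte 7: (48 ⊕ 92) ⊕ 72 = da ⊕ 72 = a8
byte 8: (82 ⊕ 30) ⊕ 72 = b2 ⊕ 72 = c0
byte 9: (d4 ⊕ b1) ⊕ 6f = 65 ⊕ 6f = 0a
byte 10: (db ⊕ c4) ⊕ 72 = 1f ⊕ 72 = 6d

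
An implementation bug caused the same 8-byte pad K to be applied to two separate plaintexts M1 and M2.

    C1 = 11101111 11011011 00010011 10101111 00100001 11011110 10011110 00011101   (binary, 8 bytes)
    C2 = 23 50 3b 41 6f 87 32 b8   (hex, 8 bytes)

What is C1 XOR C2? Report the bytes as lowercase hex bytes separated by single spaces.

C1 ⊕ C2 = (M1 ⊕ K) ⊕ (M2 ⊕ K) = M1 ⊕ M2 — the shared key cancels under XOR.
ef XOR 23 = cc
db XOR 50 = 8b
13 XOR 3b = 28
af XOR 41 = ee
21 XOR 6f = 4e
de XOR 87 = 59
9e XOR 32 = ac
1d XOR b8 = a5

cc 8b 28 ee 4e 59 ac a5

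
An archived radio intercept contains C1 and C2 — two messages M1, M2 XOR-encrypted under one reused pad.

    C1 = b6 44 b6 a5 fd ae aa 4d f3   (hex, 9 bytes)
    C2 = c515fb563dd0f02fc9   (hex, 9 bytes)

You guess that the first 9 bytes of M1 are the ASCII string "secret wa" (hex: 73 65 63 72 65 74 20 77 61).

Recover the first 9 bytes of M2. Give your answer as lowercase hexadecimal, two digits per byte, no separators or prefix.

First, C1 ⊕ C2 = (M1 ⊕ K) ⊕ (M2 ⊕ K) = M1 ⊕ M2, so the key drops out. Then M2 = (M1 ⊕ M2) ⊕ M1 over the first 9 bytes.
byte 0: (b6 XOR c5) XOR 73 = 73 XOR 73 = 00
byte 1: (44 XOR 15) XOR 65 = 51 XOR 65 = 34
byte 2: (b6 XOR fb) XOR 63 = 4d XOR 63 = 2e
byte 3: (a5 XOR 56) XOR 72 = f3 XOR 72 = 81
byte 4: (fd XOR 3d) XOR 65 = c0 XOR 65 = a5
byte 5: (ae XOR d0) XOR 74 = 7e XOR 74 = 0a
byte 6: (aa XOR f0) XOR 20 = 5a XOR 20 = 7a
byte 7: (4d XOR 2f) XOR 77 = 62 XOR 77 = 15
byte 8: (f3 XOR c9) XOR 61 = 3a XOR 61 = 5b

00342e81a50a7a155b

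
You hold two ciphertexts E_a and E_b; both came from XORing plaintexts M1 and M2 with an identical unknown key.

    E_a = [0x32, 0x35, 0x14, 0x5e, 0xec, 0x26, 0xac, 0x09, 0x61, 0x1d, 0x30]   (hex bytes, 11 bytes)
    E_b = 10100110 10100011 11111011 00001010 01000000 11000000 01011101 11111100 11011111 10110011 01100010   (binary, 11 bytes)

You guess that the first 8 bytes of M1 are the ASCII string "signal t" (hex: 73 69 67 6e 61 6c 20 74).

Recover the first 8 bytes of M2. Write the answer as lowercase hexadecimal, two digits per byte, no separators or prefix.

e7ff883acd8ad181

First, E_a ⊕ E_b = (M1 ⊕ K) ⊕ (M2 ⊕ K) = M1 ⊕ M2, so the key drops out. Then M2 = (M1 ⊕ M2) ⊕ M1 over the first 8 bytes.
byte 0: (32 XOR a6) XOR 73 = 94 XOR 73 = e7
byte 1: (35 XOR a3) XOR 69 = 96 XOR 69 = ff
byte 2: (14 XOR fb) XOR 67 = ef XOR 67 = 88
byte 3: (5e XOR 0a) XOR 6e = 54 XOR 6e = 3a
byte 4: (ec XOR 40) XOR 61 = ac XOR 61 = cd
byte 5: (26 XOR c0) XOR 6c = e6 XOR 6c = 8a
byte 6: (ac XOR 5d) XOR 20 = f1 XOR 20 = d1
byte 7: (09 XOR fc) XOR 74 = f5 XOR 74 = 81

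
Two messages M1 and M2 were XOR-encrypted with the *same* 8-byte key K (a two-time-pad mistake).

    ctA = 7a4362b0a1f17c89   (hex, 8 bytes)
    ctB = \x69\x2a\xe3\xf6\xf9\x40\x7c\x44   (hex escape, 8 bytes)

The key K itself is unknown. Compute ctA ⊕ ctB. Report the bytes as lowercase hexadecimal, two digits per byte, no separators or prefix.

1369814658b100cd

ctA ⊕ ctB = (M1 ⊕ K) ⊕ (M2 ⊕ K) = M1 ⊕ M2 — the shared key cancels under XOR.
7a XOR 69 = 13
43 XOR 2a = 69
62 XOR e3 = 81
b0 XOR f6 = 46
a1 XOR f9 = 58
f1 XOR 40 = b1
7c XOR 7c = 00
89 XOR 44 = cd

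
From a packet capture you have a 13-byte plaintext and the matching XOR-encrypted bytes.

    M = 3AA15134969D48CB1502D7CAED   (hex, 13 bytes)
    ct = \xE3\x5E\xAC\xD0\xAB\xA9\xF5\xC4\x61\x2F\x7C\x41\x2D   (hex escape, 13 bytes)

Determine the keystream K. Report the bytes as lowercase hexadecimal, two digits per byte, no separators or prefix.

d9fffde43d34bd0f742dab8bc0

Since ct = M ⊕ K, XORing both sides with M gives K = M ⊕ ct.
3a XOR e3 = d9
a1 XOR 5e = ff
51 XOR ac = fd
34 XOR d0 = e4
96 XOR ab = 3d
9d XOR a9 = 34
48 XOR f5 = bd
cb XOR c4 = 0f
15 XOR 61 = 74
02 XOR 2f = 2d
d7 XOR 7c = ab
ca XOR 41 = 8b
ed XOR 2d = c0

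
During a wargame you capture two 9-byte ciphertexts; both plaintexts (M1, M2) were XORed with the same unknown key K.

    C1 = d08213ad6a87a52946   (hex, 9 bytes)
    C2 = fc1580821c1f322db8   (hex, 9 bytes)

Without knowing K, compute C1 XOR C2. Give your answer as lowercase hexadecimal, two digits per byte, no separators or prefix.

2c97932f76989704fe

C1 ⊕ C2 = (M1 ⊕ K) ⊕ (M2 ⊕ K) = M1 ⊕ M2 — the shared key cancels under XOR.
d0 XOR fc = 2c
82 XOR 15 = 97
13 XOR 80 = 93
ad XOR 82 = 2f
6a XOR 1c = 76
87 XOR 1f = 98
a5 XOR 32 = 97
29 XOR 2d = 04
46 XOR b8 = fe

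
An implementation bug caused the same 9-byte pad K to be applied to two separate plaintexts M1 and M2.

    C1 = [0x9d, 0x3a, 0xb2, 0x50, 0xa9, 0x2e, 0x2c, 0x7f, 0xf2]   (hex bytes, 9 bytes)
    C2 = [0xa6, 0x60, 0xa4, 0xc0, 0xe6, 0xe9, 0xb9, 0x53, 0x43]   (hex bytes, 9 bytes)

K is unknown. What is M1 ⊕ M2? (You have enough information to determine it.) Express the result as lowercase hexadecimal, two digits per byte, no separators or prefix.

C1 ⊕ C2 = (M1 ⊕ K) ⊕ (M2 ⊕ K) = M1 ⊕ M2 — the shared key cancels under XOR.
9d XOR a6 = 3b
3a XOR 60 = 5a
b2 XOR a4 = 16
50 XOR c0 = 90
a9 XOR e6 = 4f
2e XOR e9 = c7
2c XOR b9 = 95
7f XOR 53 = 2c
f2 XOR 43 = b1

3b5a16904fc7952cb1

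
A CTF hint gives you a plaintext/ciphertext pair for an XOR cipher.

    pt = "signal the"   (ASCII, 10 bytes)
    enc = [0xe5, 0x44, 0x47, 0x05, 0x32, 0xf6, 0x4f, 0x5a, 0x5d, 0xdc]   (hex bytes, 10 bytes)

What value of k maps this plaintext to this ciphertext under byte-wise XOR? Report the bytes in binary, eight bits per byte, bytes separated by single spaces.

10010110 00101101 00100000 01101011 01010011 10011010 01101111 00101110 00110101 10111001

Since enc = pt ⊕ k, XORing both sides with pt gives k = pt ⊕ enc.
73 XOR e5 = 96
69 XOR 44 = 2d
67 XOR 47 = 20
6e XOR 05 = 6b
61 XOR 32 = 53
6c XOR f6 = 9a
20 XOR 4f = 6f
74 XOR 5a = 2e
68 XOR 5d = 35
65 XOR dc = b9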